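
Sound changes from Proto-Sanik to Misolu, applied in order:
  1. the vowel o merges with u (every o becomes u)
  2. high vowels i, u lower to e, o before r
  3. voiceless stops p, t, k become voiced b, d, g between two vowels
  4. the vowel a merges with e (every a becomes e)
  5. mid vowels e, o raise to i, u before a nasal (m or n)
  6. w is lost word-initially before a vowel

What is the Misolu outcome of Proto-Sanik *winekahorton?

inegehortun

Misolu: *winekahorton
  winekahorton → winekahurtun   [vowel merger]
  winekahurtun → winekahortun   [pre-rhotic lowering]
  winekahortun → winegahortun   [intervocalic voicing]
  winegahortun → winegehortun   [vowel merger]
  winegehortun (rule 5 does not apply)
  winegehortun → inegehortun   [glide loss]
  giving Misolu inegehortun.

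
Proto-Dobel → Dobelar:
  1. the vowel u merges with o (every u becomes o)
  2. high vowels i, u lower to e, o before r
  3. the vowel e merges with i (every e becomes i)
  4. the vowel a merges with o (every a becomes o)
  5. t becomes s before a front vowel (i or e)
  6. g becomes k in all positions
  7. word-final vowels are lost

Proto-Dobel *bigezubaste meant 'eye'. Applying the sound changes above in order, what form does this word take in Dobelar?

bikizoboss

Dobelar: start from *bigezubaste.
  rule 1 (vowel merger): bigezubaste → bigezobaste
  rule 2: no change — bigezobaste
  rule 3 (vowel merger): bigezobaste → bigizobasti
  rule 4 (vowel merger): bigizobasti → bigizobosti
  rule 5 (palatalisation): bigizobosti → bigizobossi
  rule 6 (unconditioned shift): bigizobossi → bikizobossi
  rule 7 (apocope): bikizobossi → bikizoboss
  ⇒ Dobelar bikizoboss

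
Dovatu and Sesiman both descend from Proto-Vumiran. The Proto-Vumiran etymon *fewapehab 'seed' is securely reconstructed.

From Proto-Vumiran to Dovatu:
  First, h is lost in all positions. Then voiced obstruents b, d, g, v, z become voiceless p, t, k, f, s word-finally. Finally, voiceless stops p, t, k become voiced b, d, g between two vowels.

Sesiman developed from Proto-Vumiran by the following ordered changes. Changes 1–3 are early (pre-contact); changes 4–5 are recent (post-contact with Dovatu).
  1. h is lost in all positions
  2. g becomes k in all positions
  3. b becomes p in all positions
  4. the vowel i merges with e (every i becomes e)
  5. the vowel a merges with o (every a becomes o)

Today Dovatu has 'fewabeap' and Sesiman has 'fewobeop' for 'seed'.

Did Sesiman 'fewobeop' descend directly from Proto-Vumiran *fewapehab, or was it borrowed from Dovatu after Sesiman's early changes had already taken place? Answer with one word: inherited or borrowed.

borrowed

If inherited, *fewapehab would pass through all of Sesiman's changes:
Sesiman: start from *fewapehab.
  rule 1 (h-loss): fewapehab → fewapeab
  rule 2: no change — fewapeab
  rule 3 (unconditioned shift): fewapeab → fewapeap
  rule 4: no change — fewapeap
  rule 5 (vowel merger): fewapeap → fewopeop
  ⇒ Sesiman fewopeop
If borrowed from Dovatu 'fewabeap' after the early changes, it would undergo only the recent ones:
  rule 4 (vowel merger): no change (fewabeap)
  rule 5 (vowel merger): fewabeap → fewobeop
  ⇒ as a loan: fewobeop
Sesiman 'fewobeop' matches the loan outcome 'fewobeop', not the inherited 'fewopeop' — it skipped the early Sesiman changes, so it was borrowed from Dovatu.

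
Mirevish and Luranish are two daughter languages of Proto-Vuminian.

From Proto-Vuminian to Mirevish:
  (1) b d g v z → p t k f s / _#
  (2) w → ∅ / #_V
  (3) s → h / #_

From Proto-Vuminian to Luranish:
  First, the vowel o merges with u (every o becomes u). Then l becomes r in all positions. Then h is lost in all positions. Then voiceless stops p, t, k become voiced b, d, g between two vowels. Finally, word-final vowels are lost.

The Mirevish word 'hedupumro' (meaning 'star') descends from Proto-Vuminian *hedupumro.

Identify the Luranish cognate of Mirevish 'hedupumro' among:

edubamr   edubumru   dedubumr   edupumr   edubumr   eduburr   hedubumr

edubumr

Luranish: *hedupumro > hedupumru > edupumru > edubumru > edubumr  (by vowel merger, h-loss, intervocalic voicing, apocope)
Among the options, 'edubumr' alone shows every Luranish change applied in order.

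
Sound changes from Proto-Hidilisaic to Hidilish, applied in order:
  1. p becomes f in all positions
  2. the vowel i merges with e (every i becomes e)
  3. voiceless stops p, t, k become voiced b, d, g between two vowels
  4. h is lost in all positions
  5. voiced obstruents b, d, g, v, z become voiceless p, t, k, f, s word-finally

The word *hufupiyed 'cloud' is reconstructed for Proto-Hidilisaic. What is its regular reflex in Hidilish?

ufufeyet

Hidilish: *hufupiyed
  hufupiyed → hufufiyed   [unconditioned shift]
  hufufiyed → hufufeyed   [vowel merger]
  hufufeyed (rule 3 does not apply)
  hufufeyed → ufufeyed   [h-loss]
  ufufeyed → ufufeyet   [final devoicing]
  giving Hidilish ufufeyet.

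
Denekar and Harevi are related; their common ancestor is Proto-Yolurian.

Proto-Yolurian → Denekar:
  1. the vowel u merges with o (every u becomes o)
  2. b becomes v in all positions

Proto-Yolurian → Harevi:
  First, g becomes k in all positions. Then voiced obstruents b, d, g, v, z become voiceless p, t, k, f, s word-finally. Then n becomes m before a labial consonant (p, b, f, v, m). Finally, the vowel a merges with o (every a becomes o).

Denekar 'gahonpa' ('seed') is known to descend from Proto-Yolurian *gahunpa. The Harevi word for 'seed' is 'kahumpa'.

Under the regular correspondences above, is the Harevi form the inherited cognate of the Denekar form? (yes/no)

no

Derive the expected Harevi reflex of *gahunpa:
Harevi: *gahunpa
  gahunpa → kahunpa   [unconditioned shift]
  kahunpa (rule 2 does not apply)
  kahunpa → kahumpa   [nasal place assimilation]
  kahumpa → kohumpo   [vowel merger]
  giving Harevi kohumpo.
The regular Harevi reflex would be 'kohumpo', but the attested form is 'kahumpa'. The correspondence is irregular, so they are not cognates (the Harevi form has a different source).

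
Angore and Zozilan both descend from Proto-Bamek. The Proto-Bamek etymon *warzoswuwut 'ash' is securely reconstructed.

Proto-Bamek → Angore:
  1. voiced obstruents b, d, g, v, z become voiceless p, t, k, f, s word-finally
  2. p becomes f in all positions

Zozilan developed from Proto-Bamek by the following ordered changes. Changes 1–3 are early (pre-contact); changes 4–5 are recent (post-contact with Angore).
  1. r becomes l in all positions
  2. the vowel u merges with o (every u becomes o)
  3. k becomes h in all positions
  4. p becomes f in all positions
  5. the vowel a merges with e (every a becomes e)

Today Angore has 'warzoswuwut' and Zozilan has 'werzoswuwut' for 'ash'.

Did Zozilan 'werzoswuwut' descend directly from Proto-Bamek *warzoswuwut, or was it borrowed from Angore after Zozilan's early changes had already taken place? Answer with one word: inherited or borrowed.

If inherited, *warzoswuwut would pass through all of Zozilan's changes:
Zozilan: start from *warzoswuwut.
  rule 1 (unconditioned shift): warzoswuwut → walzoswuwut
  rule 2 (vowel merger): walzoswuwut → walzoswowot
  rule 3: no change — walzoswowot
  rule 4: no change — walzoswowot
  rule 5 (vowel merger): walzoswowot → welzoswowot
  ⇒ Zozilan welzoswowot
If borrowed from Angore 'warzoswuwut' after the early changes, it would undergo only the recent ones:
  rule 4 (unconditioned shift): no change (warzoswuwut)
  rule 5 (vowel merger): warzoswuwut → werzoswuwut
  ⇒ as a loan: werzoswuwut
Zozilan 'werzoswuwut' matches the loan outcome 'werzoswuwut', not the inherited 'welzoswowot' — it skipped the early Zozilan changes, so it was borrowed from Angore.

borrowed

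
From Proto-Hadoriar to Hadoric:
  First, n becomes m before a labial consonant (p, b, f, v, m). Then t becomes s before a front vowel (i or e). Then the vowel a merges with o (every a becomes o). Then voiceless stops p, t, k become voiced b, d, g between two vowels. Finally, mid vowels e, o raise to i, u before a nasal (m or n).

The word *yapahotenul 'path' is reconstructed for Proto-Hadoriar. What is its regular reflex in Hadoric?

Hadoric: *yapahotenul > yapahosenul > yopohosenul > yobohosenul > yobohosinul  (by palatalisation, vowel merger, intervocalic voicing, pre-nasal raising)

yobohosinul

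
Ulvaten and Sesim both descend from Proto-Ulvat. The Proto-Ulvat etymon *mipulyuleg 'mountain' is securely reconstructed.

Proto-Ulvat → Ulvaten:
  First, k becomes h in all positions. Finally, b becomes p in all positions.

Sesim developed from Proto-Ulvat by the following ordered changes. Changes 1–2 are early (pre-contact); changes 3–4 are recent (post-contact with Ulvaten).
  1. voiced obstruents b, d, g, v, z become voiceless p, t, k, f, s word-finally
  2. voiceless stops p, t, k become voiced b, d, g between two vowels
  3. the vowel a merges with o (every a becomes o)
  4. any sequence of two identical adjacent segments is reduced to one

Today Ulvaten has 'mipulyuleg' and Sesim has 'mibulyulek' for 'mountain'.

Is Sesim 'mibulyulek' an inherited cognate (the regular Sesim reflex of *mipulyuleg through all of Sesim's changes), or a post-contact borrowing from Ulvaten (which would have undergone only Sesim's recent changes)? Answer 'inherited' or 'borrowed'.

inherited

If inherited, *mipulyuleg would pass through all of Sesim's changes:
Sesim: *mipulyuleg > mipulyulek > mibulyulek  (by final devoicing, intervocalic voicing)
If borrowed from Ulvaten 'mipulyuleg' after the early changes, it would undergo only the recent ones:
  rule 3 (vowel merger): no change (mipulyuleg)
  rule 4 (degemination): no change (mipulyuleg)
  ⇒ as a loan: mipulyuleg
Sesim 'mibulyulek' matches the inherited outcome exactly, so it is an inherited cognate, not a loan.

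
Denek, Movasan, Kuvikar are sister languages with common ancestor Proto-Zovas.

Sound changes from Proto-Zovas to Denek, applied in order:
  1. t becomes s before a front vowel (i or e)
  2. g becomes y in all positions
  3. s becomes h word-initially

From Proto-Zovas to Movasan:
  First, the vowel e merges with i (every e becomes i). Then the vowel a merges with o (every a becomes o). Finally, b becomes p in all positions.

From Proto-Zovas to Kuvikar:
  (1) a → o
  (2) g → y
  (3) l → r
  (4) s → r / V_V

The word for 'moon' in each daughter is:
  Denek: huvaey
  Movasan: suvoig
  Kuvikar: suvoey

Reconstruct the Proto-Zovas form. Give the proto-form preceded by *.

Position 6: Denek has y, Movasan has g, Kuvikar has y. Movasan preserves g here (none of its changes turn any other segment into g), so the proto-segment is *g.
Position 5: Denek has e, Movasan has i, Kuvikar has e. Denek preserves e here (none of its changes turn any other segment into e), so the proto-segment is *e.
Continuing position by position gives *suvaeg; check it forward:
Denek: *suvaeg > suvaey > huvaey  (by unconditioned shift, debuccalisation)
Movasan: *suvaeg > suvaig > suvoig  (by vowel merger, vowel merger)
Kuvikar: *suvaeg > suvoeg > suvoey  (by vowel merger, unconditioned shift)
No other proto-form is consistent with every reflex, so the reconstruction is *suvaeg.

*suvaeg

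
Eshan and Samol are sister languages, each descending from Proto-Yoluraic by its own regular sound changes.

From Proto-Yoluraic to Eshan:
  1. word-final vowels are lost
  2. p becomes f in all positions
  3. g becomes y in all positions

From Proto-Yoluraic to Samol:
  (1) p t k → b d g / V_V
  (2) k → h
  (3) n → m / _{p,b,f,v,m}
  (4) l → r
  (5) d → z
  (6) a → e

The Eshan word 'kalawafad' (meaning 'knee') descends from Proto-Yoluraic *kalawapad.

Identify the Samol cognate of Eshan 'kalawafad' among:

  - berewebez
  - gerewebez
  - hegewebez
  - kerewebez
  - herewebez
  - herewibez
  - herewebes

herewebez

Samol: *kalawapad > kalawabad > halawabad > harawabad > harawabaz > herewebez  (by intervocalic voicing, unconditioned shift, unconditioned shift, unconditioned shift, vowel merger)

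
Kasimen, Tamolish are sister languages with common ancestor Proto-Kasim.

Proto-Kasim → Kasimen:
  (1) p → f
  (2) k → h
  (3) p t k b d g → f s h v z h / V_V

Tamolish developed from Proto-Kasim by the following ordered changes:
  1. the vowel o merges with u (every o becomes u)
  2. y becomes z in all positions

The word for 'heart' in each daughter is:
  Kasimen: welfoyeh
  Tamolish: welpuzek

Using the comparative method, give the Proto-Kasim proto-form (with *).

Position 8: Kasimen has h, Tamolish has k. Tamolish preserves k here (none of its changes turn any other segment into k), so the proto-segment is *k.
Position 5: Kasimen has o, Tamolish has u. Kasimen preserves o here (none of its changes turn any other segment into o), so the proto-segment is *o.
Verify the candidate proto-form against each daughter:
Kasimen: start from *welpoyek.
  rule 1 (unconditioned shift): welpoyek → welfoyek
  rule 2 (unconditioned shift): welfoyek → welfoyeh
  rule 3: no change — welfoyeh
  ⇒ Kasimen welfoyeh
Tamolish: *welpoyek > welpuyek > welpuzek  (by vowel merger, unconditioned shift)
*welpoyek is the unique common source.

*welpoyek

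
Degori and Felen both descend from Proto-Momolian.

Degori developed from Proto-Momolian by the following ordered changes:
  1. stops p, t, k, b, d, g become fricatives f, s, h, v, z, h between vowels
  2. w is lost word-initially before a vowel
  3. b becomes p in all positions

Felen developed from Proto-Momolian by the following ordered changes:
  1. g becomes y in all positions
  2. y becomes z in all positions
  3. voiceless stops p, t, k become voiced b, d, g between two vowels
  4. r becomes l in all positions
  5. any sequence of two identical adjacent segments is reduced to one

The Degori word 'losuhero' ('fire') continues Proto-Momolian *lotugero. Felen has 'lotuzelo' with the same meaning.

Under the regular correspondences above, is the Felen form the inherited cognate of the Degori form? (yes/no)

no

Derive the expected Felen reflex of *lotugero:
Felen: *lotugero
  lotugero → lotuyero   [unconditioned shift]
  lotuyero → lotuzero   [unconditioned shift]
  lotuzero → loduzero   [intervocalic voicing]
  loduzero → loduzelo   [unconditioned shift]
  loduzelo (rule 5 does not apply)
  giving Felen loduzelo.
The regular Felen reflex would be 'loduzelo', but the attested form is 'lotuzelo'. The correspondence is irregular, so they are not cognates (the Felen form has a different source).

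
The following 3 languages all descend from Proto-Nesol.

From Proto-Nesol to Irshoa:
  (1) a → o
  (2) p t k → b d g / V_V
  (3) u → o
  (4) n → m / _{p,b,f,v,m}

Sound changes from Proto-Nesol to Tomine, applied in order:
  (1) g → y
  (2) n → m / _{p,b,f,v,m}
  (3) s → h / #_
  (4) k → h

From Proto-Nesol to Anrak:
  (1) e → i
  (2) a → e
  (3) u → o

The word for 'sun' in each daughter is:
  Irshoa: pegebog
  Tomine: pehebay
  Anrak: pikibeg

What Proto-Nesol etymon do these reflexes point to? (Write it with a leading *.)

*pekebag

Position 6: Irshoa has o, Tomine has a, Anrak has e. Tomine preserves a here (none of its changes turn any other segment into a), so the proto-segment is *a.
Position 3: Irshoa has g, Tomine has h, Anrak has k. Anrak preserves k here (none of its changes turn any other segment into k), so the proto-segment is *k.
Verify the candidate proto-form against each daughter:
Irshoa: *pekebag > pekebog > pegebog  (by vowel merger, intervocalic voicing)
Tomine: *pekebag > pekebay > pehebay  (by unconditioned shift, unconditioned shift)
Anrak: *pekebag
  pekebag → pikibag   [vowel merger]
  pikibag → pikibeg   [vowel merger]
  pikibeg (rule 3 does not apply)
  giving Anrak pikibeg.
*pekebag is the unique common source.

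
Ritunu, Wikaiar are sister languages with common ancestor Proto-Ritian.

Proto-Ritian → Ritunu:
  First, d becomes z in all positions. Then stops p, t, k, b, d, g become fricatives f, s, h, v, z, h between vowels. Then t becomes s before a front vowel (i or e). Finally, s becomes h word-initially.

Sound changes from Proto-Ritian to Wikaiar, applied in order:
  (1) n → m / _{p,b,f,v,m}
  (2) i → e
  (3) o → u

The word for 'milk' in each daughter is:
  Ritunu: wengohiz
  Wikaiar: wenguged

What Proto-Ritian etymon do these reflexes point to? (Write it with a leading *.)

*wengogid

Position 6: Ritunu has h, Wikaiar has g. Wikaiar preserves g here (none of its changes turn any other segment into g), so the proto-segment is *g.
Position 7: Ritunu has i, Wikaiar has e. Ritunu preserves i here (none of its changes turn any other segment into i), so the proto-segment is *i.
Position 5: Ritunu has o, Wikaiar has u. Ritunu preserves o here (none of its changes turn any other segment into o), so the proto-segment is *o.
Verify the candidate proto-form against each daughter:
Ritunu: *wengogid > wengogiz > wengohiz  (by unconditioned shift, intervocalic lenition)
Wikaiar: *wengogid > wengoged > wenguged  (by vowel merger, vowel merger)
No other proto-form is consistent with every reflex, so the reconstruction is *wengogid.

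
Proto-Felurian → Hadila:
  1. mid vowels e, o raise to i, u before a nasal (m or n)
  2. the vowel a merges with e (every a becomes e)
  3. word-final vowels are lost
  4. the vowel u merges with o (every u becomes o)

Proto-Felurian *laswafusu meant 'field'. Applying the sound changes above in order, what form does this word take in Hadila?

leswefos

Hadila: *laswafusu > leswefusu > leswefus > leswefos  (by vowel merger, apocope, vowel merger)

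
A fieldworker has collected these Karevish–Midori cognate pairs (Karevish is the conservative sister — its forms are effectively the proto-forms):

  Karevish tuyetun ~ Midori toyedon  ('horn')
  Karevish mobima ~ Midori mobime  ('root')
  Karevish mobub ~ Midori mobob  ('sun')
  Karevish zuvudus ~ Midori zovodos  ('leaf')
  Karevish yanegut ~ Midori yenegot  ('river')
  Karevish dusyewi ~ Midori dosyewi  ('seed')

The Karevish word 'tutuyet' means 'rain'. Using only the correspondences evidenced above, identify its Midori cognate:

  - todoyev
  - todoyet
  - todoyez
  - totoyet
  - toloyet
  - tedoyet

todoyet

tuyetun ~ toyedon, zuvudus ~ zovodos — Karevish u corresponds to Midori o after a consonant, before a consonant other than r, m, n, p, b, f, v.
tuyetun ~ toyedon — Karevish t corresponds to Midori d between vowels (before a back vowel).
Applying these to Karevish 'tutuyet':
  tutuyet → totuyet   (u→o after a consonant, before a consonant other than r, m, n, p, b, f, v)
  totuyet → toduyet   (t→d between vowels (before a back vowel))
  toduyet → todoyet   (u→o after a consonant, before a consonant other than r, m, n, p, b, f, v)
So the Midori cognate is 'todoyet'.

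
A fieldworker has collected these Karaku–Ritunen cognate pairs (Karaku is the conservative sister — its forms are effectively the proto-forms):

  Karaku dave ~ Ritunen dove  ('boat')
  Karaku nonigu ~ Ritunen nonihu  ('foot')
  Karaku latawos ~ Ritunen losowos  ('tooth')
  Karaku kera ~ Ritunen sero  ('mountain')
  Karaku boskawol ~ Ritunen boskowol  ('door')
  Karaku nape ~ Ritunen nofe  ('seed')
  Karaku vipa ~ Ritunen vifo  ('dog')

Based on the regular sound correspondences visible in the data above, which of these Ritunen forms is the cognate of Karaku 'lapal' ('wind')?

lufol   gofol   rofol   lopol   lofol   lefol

nape ~ nofe — Karaku a corresponds to Ritunen o after a consonant, before a labial obstruent.
vipa ~ vifo — Karaku p corresponds to Ritunen f between vowels (before a back vowel).
latawos ~ losowos, boskawol ~ boskowol — Karaku a corresponds to Ritunen o after a consonant, before a consonant other than r, m, n, p, b, f, v.
Applying these to Karaku 'lapal':
  lapal → lopal   (a→o after a consonant, before a labial obstruent)
  lopal → lofal   (p→f between vowels (before a back vowel))
  lofal → lofol   (a→o after a consonant, before a consonant other than r, m, n, p, b, f, v)
So the Ritunen cognate is 'lofol'.

lofol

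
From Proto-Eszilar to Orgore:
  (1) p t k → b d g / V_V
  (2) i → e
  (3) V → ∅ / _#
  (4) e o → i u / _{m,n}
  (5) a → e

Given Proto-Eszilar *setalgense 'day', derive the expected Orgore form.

sedelgins

Orgore: start from *setalgense.
  rule 1 (intervocalic voicing): setalgense → sedalgense
  rule 2: no change — sedalgense
  rule 3 (apocope): sedalgense → sedalgens
  rule 4 (pre-nasal raising): sedalgens → sedalgins
  rule 5 (vowel merger): sedalgins → sedelgins
  ⇒ Orgore sedelgins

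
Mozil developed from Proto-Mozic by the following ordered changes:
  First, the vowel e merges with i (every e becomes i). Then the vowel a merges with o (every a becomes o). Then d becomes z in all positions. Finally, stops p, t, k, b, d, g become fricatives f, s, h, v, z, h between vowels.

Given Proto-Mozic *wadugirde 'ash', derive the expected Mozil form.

Mozil: start from *wadugirde.
  rule 1 (vowel merger): wadugirde → wadugirdi
  rule 2 (vowel merger): wadugirdi → wodugirdi
  rule 3 (unconditioned shift): wodugirdi → wozugirzi
  rule 4 (intervocalic lenition): wozugirzi → wozuhirzi
  ⇒ Mozil wozuhirzi

wozuhirzi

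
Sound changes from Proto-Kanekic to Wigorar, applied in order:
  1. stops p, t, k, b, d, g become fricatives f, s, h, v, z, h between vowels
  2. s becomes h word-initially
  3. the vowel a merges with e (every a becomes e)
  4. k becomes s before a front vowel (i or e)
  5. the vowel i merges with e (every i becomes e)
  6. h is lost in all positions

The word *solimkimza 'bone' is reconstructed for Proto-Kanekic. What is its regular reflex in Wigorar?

olemsemze

Wigorar: *solimkimza
  solimkimza (rule 1 does not apply)
  solimkimza → holimkimza   [debuccalisation]
  holimkimza → holimkimze   [vowel merger]
  holimkimze → holimsimze   [palatalisation]
  holimsimze → holemsemze   [vowel merger]
  holemsemze → olemsemze   [h-loss]
  giving Wigorar olemsemze.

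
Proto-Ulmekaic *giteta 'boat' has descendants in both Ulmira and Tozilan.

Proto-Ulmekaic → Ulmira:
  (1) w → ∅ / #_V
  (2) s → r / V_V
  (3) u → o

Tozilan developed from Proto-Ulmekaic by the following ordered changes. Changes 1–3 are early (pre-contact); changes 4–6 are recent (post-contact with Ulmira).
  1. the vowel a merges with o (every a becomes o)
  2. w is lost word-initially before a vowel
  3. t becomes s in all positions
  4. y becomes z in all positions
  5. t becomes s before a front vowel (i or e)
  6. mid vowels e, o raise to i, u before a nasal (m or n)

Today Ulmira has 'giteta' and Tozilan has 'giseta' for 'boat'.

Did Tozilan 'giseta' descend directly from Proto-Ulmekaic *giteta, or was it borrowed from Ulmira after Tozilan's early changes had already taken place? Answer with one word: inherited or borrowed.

If inherited, *giteta would pass through all of Tozilan's changes:
Tozilan: start from *giteta.
  rule 1 (vowel merger): giteta → giteto
  rule 2: no change — giteto
  rule 3 (unconditioned shift): giteto → giseso
  rule 4: no change — giseso
  rule 5: no change — giseso
  rule 6: no change — giseso
  ⇒ Tozilan giseso
If borrowed from Ulmira 'giteta' after the early changes, it would undergo only the recent ones:
  rule 4 (unconditioned shift): no change (giteta)
  rule 5 (palatalisation): giteta → giseta
  rule 6 (pre-nasal raising): no change (giseta)
  ⇒ as a loan: giseta
Tozilan 'giseta' matches the loan outcome 'giseta', not the inherited 'giseso' — it skipped the early Tozilan changes, so it was borrowed from Ulmira.

borrowed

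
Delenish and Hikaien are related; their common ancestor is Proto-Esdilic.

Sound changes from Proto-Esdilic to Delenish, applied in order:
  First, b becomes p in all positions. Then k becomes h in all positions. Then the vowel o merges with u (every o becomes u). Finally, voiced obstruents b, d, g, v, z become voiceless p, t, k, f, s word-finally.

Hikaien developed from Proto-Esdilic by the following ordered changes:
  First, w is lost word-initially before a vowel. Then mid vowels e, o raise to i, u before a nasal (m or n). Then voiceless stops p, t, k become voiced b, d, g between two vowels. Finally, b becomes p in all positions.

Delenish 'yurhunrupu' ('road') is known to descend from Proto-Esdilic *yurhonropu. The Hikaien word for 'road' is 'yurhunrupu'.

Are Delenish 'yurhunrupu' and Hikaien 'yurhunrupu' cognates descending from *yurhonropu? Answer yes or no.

Derive the expected Hikaien reflex of *yurhonropu:
Hikaien: *yurhonropu
  yurhonropu (rule 1 does not apply)
  yurhonropu → yurhunropu   [pre-nasal raising]
  yurhunropu → yurhunrobu   [intervocalic voicing]
  yurhunrobu → yurhunropu   [unconditioned shift]
  giving Hikaien yurhunropu.
The regular Hikaien reflex would be 'yurhunropu', but the attested form is 'yurhunrupu'. The correspondence is irregular, so they are not cognates (the Hikaien form has a different source).

no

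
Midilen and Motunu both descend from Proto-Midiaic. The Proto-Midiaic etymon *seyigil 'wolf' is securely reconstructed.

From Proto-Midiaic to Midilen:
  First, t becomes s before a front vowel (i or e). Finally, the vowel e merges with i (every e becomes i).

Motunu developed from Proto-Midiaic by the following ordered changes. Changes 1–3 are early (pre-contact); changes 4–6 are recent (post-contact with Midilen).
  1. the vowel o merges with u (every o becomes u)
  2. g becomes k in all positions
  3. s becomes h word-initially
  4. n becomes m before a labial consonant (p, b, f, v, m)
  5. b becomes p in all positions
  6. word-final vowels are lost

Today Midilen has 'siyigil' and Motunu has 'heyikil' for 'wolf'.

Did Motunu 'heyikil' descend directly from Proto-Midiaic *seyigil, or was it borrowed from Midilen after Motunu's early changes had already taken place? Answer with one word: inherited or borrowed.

If inherited, *seyigil would pass through all of Motunu's changes:
Motunu: start from *seyigil.
  rule 1: no change — seyigil
  rule 2 (unconditioned shift): seyigil → seyikil
  rule 3 (debuccalisation): seyikil → heyikil
  rule 4: no change — heyikil
  rule 5: no change — heyikil
  rule 6: no change — heyikil
  ⇒ Motunu heyikil
If borrowed from Midilen 'siyigil' after the early changes, it would undergo only the recent ones:
  rule 4 (nasal place assimilation): no change (siyigil)
  rule 5 (unconditioned shift): no change (siyigil)
  rule 6 (apocope): no change (siyigil)
  ⇒ as a loan: siyigil
Motunu 'heyikil' matches the inherited outcome exactly, so it is an inherited cognate, not a loan.

inherited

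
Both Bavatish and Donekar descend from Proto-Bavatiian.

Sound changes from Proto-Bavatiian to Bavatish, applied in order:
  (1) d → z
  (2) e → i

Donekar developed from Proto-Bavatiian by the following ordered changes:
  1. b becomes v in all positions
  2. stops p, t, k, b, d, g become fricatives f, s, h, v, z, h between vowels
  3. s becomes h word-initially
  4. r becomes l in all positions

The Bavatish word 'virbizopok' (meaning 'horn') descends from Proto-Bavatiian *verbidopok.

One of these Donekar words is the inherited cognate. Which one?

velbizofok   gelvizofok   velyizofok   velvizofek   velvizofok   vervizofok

Donekar: start from *verbidopok.
  rule 1 (unconditioned shift): verbidopok → vervidopok
  rule 2 (intervocalic lenition): vervidopok → vervizofok
  rule 3: no change — vervizofok
  rule 4 (unconditioned shift): vervizofok → velvizofok
  ⇒ Donekar velvizofok
The other candidates each miss or misapply at least one Donekar change.

velvizofok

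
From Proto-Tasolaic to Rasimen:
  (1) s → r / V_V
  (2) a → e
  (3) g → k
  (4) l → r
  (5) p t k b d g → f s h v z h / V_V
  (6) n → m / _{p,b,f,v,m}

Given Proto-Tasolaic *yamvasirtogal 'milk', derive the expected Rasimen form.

Rasimen: *yamvasirtogal
  yamvasirtogal → yamvarirtogal   [rhotacism]
  yamvarirtogal → yemverirtogel   [vowel merger]
  yemverirtogel → yemverirtokel   [unconditioned shift]
  yemverirtokel → yemverirtoker   [unconditioned shift]
  yemverirtoker → yemverirtoher   [intervocalic lenition]
  yemverirtoher (rule 6 does not apply)
  giving Rasimen yemverirtoher.

yemverirtoher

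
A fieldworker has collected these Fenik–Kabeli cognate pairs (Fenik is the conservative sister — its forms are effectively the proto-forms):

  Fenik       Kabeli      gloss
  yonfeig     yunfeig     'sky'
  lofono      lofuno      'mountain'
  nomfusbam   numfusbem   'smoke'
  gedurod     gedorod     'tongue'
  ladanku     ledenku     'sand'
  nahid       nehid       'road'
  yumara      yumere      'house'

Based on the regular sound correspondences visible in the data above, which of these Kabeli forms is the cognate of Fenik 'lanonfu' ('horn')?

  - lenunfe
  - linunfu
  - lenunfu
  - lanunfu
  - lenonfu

ladanku ~ ledenku — Fenik a corresponds to Kabeli e after a consonant, before a nasal.
yonfeig ~ yunfeig, lofono ~ lofuno — Fenik o corresponds to Kabeli u after a consonant, before a nasal.
Applying these to Fenik 'lanonfu':
  lanonfu → lenonfu   (a→e after a consonant, before a nasal)
  lenonfu → lenunfu   (o→u after a consonant, before a nasal)
So the Kabeli cognate is 'lenunfu'.

lenunfu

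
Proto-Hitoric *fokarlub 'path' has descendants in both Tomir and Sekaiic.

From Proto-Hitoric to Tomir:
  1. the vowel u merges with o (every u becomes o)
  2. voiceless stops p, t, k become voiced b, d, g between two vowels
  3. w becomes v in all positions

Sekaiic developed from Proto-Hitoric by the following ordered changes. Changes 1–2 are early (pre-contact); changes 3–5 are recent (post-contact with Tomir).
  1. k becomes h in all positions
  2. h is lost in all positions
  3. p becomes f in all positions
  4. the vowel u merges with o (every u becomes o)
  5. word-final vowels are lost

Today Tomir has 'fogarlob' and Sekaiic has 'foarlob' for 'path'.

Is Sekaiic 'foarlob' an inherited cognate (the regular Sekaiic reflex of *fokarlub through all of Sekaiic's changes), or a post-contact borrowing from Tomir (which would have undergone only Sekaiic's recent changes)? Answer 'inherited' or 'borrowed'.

inherited

If inherited, *fokarlub would pass through all of Sekaiic's changes:
Sekaiic: *fokarlub
  fokarlub → foharlub   [unconditioned shift]
  foharlub → foarlub   [h-loss]
  foarlub (rule 3 does not apply)
  foarlub → foarlob   [vowel merger]
  foarlob (rule 5 does not apply)
  giving Sekaiic foarlob.
If borrowed from Tomir 'fogarlob' after the early changes, it would undergo only the recent ones:
  rule 3 (unconditioned shift): no change (fogarlob)
  rule 4 (vowel merger): no change (fogarlob)
  rule 5 (apocope): no change (fogarlob)
  ⇒ as a loan: fogarlob
Sekaiic 'foarlob' matches the inherited outcome exactly, so it is an inherited cognate, not a loan.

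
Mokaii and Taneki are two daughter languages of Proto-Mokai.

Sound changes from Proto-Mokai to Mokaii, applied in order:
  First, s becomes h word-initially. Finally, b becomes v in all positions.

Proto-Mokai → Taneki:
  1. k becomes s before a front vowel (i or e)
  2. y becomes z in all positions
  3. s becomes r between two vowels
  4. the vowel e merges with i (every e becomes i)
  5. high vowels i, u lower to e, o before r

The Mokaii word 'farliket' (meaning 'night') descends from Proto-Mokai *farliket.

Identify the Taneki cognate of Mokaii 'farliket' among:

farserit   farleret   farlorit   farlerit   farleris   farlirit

farlerit

Taneki: start from *farliket.
  rule 1 (palatalisation): farliket → farliset
  rule 2: no change — farliset
  rule 3 (rhotacism): farliset → farliret
  rule 4 (vowel merger): farliret → farlirit
  rule 5 (pre-rhotic lowering): farlirit → farlerit
  ⇒ Taneki farlerit
Among the options, 'farlerit' alone shows every Taneki change applied in order.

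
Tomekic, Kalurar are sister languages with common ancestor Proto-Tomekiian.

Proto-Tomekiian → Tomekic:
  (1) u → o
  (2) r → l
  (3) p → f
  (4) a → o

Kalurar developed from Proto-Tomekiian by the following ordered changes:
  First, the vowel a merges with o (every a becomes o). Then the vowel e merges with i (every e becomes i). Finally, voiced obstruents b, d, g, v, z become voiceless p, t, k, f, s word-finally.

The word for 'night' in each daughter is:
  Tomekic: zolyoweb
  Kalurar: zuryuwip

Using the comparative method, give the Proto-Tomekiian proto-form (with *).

Position 5: Tomekic has o, Kalurar has u. Kalurar preserves u here (none of its changes turn any other segment into u), so the proto-segment is *u.
Position 2: Tomekic has o, Kalurar has u. Kalurar preserves u here (none of its changes turn any other segment into u), so the proto-segment is *u.
Position 7: Tomekic has e, Kalurar has i. Tomekic preserves e here (none of its changes turn any other segment into e), so the proto-segment is *e.
Continuing position by position gives *zuryuweb; check it forward:
Tomekic: *zuryuweb > zoryoweb > zolyoweb  (by vowel merger, unconditioned shift)
Kalurar: start from *zuryuweb.
  rule 1: no change — zuryuweb
  rule 2 (vowel merger): zuryuweb → zuryuwib
  rule 3 (final devoicing): zuryuwib → zuryuwip
  ⇒ Kalurar zuryuwip
Only *zuryuweb yields all of Tomekic zolyoweb, Kalurar zuryuwip.

*zuryuweb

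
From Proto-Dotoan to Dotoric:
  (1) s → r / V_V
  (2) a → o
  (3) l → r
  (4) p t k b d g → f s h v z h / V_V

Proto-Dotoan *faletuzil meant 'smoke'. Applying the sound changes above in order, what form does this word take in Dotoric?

foresuzir

Dotoric: *faletuzil
  faletuzil (rule 1 does not apply)
  faletuzil → foletuzil   [vowel merger]
  foletuzil → foretuzir   [unconditioned shift]
  foretuzir → foresuzir   [intervocalic lenition]
  giving Dotoric foresuzir.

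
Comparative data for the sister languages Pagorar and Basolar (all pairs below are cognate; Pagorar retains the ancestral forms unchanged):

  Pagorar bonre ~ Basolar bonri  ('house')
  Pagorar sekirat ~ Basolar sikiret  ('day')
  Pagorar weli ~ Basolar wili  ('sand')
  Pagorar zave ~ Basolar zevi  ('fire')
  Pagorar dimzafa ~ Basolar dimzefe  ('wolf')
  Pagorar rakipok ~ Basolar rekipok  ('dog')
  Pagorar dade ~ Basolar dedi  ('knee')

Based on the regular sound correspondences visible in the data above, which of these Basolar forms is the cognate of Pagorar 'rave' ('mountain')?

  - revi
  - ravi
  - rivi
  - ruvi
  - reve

zave ~ zevi — Pagorar a corresponds to Basolar e after a consonant, before a labial obstruent.
bonre ~ bonri, zave ~ zevi — Pagorar e corresponds to Basolar i word-finally.
Applying these to Pagorar 'rave':
  rave → reve   (a→e after a consonant, before a labial obstruent)
  reve → revi   (e→i word-finally)
So the Basolar cognate is 'revi'.

revi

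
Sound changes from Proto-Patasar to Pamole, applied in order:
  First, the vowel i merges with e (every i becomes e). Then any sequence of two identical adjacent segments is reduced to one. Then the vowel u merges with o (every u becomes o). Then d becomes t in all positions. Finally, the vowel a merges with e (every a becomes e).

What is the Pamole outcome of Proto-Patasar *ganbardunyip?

genbertonyep

Pamole: *ganbardunyip > ganbardunyep > ganbardonyep > ganbartonyep > genbertonyep  (by vowel merger, vowel merger, unconditioned shift, vowel merger)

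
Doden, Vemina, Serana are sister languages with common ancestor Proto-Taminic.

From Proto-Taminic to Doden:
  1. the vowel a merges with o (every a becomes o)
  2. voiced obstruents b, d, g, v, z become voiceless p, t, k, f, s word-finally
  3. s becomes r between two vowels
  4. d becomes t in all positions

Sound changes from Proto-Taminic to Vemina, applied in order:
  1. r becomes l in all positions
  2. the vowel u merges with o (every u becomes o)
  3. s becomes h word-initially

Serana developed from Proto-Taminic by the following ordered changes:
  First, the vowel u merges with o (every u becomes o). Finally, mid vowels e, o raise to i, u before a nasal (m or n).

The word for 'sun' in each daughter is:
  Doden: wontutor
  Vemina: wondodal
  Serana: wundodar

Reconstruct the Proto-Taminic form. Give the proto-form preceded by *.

*wondudar

Position 4: Doden has t, Vemina has d, Serana has d. Vemina preserves d here (none of its changes turn any other segment into d), so the proto-segment is *d.
Position 7: Doden has o, Vemina has a, Serana has a. Vemina preserves a here (none of its changes turn any other segment into a), so the proto-segment is *a.
This points to *wondudar. Verify forward in each daughter:
Doden: start from *wondudar.
  rule 1 (vowel merger): wondudar → wondudor
  rule 2: no change — wondudor
  rule 3: no change — wondudor
  rule 4 (unconditioned shift): wondudor → wontutor
  ⇒ Doden wontutor
Vemina: *wondudar
  wondudar → wondudal   [unconditioned shift]
  wondudal → wondodal   [vowel merger]
  wondodal (rule 3 does not apply)
  giving Vemina wondodal.
Serana: *wondudar > wondodar > wundodar  (by vowel merger, pre-nasal raising)
*wondudar is the unique common source.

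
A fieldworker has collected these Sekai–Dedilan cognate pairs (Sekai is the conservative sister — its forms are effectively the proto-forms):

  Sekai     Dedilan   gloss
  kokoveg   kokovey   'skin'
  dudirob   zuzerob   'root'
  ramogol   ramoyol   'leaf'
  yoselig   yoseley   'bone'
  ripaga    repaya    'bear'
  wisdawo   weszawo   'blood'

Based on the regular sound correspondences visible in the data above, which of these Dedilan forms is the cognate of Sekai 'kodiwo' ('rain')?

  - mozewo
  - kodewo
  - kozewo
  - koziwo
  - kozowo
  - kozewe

kozewo

dudirob ~ zuzerob — Sekai d corresponds to Dedilan z between vowels (before a front vowel).
yoselig ~ yoseley, wisdawo ~ weszawo — Sekai i corresponds to Dedilan e after a consonant, before a consonant other than r, m, n, p, b, f, v.
Applying these to Sekai 'kodiwo':
  kodiwo → koziwo   (d→z between vowels (before a front vowel))
  koziwo → kozewo   (i→e after a consonant, before a consonant other than r, m, n, p, b, f, v)
So the Dedilan cognate is 'kozewo'.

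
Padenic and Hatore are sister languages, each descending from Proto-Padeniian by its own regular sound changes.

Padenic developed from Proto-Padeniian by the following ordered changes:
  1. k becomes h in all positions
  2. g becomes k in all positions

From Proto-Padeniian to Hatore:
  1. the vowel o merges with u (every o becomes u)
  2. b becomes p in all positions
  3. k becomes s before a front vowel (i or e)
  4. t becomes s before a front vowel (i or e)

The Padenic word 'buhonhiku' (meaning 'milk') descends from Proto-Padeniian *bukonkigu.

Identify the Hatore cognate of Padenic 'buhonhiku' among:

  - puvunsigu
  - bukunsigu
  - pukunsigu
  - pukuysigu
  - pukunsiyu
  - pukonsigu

pukunsigu

Hatore: start from *bukonkigu.
  rule 1 (vowel merger): bukonkigu → bukunkigu
  rule 2 (unconditioned shift): bukunkigu → pukunkigu
  rule 3 (palatalisation): pukunkigu → pukunsigu
  rule 4: no change — pukunsigu
  ⇒ Hatore pukunsigu
The other candidates each miss or misapply at least one Hatore change.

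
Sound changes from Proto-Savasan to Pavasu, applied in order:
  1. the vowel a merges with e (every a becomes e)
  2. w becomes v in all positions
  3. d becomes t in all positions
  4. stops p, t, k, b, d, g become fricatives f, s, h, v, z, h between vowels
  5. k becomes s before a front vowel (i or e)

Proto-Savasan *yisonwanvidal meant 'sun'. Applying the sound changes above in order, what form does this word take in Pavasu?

yisonvenvisel

Pavasu: *yisonwanvidal
  yisonwanvidal → yisonwenvidel   [vowel merger]
  yisonwenvidel → yisonvenvidel   [unconditioned shift]
  yisonvenvidel → yisonvenvitel   [unconditioned shift]
  yisonvenvitel → yisonvenvisel   [intervocalic lenition]
  yisonvenvisel (rule 5 does not apply)
  giving Pavasu yisonvenvisel.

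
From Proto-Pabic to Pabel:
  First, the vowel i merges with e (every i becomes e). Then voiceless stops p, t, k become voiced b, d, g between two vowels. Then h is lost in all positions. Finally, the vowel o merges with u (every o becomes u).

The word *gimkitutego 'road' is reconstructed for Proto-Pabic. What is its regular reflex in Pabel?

gemkedudegu

Pabel: start from *gimkitutego.
  rule 1 (vowel merger): gimkitutego → gemketutego
  rule 2 (intervocalic voicing): gemketutego → gemkedudego
  rule 3: no change — gemkedudego
  rule 4 (vowel merger): gemkedudego → gemkedudegu
  ⇒ Pabel gemkedudegu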